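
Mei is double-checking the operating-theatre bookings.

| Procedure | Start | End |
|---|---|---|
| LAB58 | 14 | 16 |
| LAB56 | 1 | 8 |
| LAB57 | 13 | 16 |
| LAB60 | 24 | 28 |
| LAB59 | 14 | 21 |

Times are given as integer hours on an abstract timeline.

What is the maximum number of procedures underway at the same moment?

3

Walk through starts and ends in time order (an end at T is processed before a start at T):
1 start LAB56 → 1
8 end LAB56 → 0
13 start LAB57 → 1
14 start LAB58 → 2
14 start LAB59 → 3
16 end LAB57 → 2
16 end LAB58 → 1
21 end LAB59 → 0
24 start LAB60 → 1
28 end LAB60 → 0
Peak is 3, at 14 (LAB57, LAB58, LAB59).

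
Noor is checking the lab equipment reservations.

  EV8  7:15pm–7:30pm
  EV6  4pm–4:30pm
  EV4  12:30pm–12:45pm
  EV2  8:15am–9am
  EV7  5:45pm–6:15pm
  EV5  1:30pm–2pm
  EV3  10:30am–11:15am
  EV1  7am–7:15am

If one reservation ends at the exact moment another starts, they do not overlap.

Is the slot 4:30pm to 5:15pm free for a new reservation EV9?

EV1: ends 7:15am at or before EV9 starts 4:30pm → clear.
EV2: ends 9am at or before EV9 starts 4:30pm → clear.
EV3: ends 11:15am at or before EV9 starts 4:30pm → clear.
EV4: ends 12:45pm at or before EV9 starts 4:30pm → clear.
EV5: ends 2pm at or before EV9 starts 4:30pm → clear.
EV6: ends 4:30pm at or before EV9 starts 4:30pm → clear.
EV7: starts 5:45pm at or after EV9 ends 5:15pm → clear.
EV8: starts 7:15pm at or after EV9 ends 5:15pm → clear.

Yes — the slot is free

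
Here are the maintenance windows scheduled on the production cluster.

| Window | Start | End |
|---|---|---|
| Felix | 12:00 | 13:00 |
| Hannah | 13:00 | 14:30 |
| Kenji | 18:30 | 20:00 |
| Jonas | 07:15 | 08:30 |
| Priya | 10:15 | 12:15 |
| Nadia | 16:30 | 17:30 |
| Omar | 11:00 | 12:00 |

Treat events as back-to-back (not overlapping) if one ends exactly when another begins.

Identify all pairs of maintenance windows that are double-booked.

Sorted by start: Jonas, Priya, Omar, Felix, Hannah, Nadia, Kenji.
Priya starts after Jonas ends, so Jonas has no further overlaps.
Omar starts before Priya ends → Priya and Omar overlap.
Felix starts before Priya ends → Priya and Felix overlap.
Hannah starts after Priya ends, so Priya has no further overlaps.
Felix starts exactly when Omar ends (back-to-back, no overlap), so Omar has no further overlaps.
Hannah starts exactly when Felix ends (back-to-back, no overlap), so Felix has no further overlaps.
Nadia starts after Hannah ends, so Hannah has no further overlaps.
Kenji starts after Nadia ends.

Felix & Priya, Omar & Priya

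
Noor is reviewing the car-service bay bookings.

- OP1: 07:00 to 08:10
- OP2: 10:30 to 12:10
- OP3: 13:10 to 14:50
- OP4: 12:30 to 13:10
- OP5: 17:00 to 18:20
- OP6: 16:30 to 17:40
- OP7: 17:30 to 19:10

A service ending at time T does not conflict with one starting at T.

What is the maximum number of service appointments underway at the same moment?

Sweep the timeline, counting +1 at each start and −1 at each end (ends before starts at a tie):
07:00 start OP1 → 1
08:10 end OP1 → 0
10:30 start OP2 → 1
12:10 end OP2 → 0
12:30 start OP4 → 1
13:10 end OP4 → 0
13:10 start OP3 → 1
14:50 end OP3 → 0
16:30 start OP6 → 1
17:00 start OP5 → 2
17:30 start OP7 → 3
17:40 end OP6 → 2
18:20 end OP5 → 1
19:10 end OP7 → 0
Peak is 3, at 17:30 (OP5, OP6, OP7).

3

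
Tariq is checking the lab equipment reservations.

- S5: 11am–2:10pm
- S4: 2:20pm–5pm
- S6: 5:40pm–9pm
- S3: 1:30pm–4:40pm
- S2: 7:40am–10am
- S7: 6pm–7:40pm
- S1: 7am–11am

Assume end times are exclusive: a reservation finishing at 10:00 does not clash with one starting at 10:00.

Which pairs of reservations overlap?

S1 & S2, S3 & S4, S3 & S5, S6 & S7

Two intervals overlap when each starts before the other ends.
Sorted by start: S1, S2, S5, S3, S4, S6, S7.
S2 starts before S1 ends → S1 and S2 overlap.
S5 starts exactly when S1 ends (back-to-back, no overlap), so nothing later overlaps S1 either.
S5 starts after S2 ends, so nothing later overlaps S2 either.
S3 starts before S5 ends → S5 and S3 overlap.
S4 starts after S5 ends, so nothing later overlaps S5 either.
S4 starts before S3 ends → S3 and S4 overlap.
S6 starts after S3 ends, so nothing later overlaps S3 either.
S6 starts after S4 ends, so nothing later overlaps S4 either.
S7 starts before S6 ends → S6 and S7 overlap.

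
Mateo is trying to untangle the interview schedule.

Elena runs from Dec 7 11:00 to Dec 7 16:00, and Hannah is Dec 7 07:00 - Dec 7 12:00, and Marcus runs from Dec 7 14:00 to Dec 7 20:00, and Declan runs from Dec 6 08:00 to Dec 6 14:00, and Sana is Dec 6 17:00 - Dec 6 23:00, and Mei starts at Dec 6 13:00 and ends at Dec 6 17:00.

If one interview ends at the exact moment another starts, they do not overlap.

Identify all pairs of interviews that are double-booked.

Declan & Mei, Elena & Hannah, Elena & Marcus

Sorted by start: Declan, Mei, Sana, Hannah, Elena, Marcus.
Mei starts before Declan ends → Declan and Mei overlap.
Sana starts after Declan ends; Declan is clear from here.
Sana starts exactly when Mei ends (back-to-back, no overlap); Mei is clear from here.
Hannah starts after Sana ends; Sana is clear from here.
Elena starts before Hannah ends → Hannah and Elena overlap.
Marcus starts after Hannah ends.
Marcus starts before Elena ends → Elena and Marcus overlap.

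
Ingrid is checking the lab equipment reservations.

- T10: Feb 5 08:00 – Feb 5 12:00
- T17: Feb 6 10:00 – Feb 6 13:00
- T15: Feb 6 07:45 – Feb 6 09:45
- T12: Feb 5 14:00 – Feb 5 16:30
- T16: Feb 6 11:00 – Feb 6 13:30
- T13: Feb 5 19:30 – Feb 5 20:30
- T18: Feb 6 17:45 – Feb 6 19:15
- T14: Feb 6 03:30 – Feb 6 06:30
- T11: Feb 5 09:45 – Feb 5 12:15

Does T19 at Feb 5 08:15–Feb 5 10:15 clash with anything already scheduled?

Yes — it overlaps T10, T11

T10: starts Feb 5 08:00 before T19 ends Feb 5 10:15, and ends Feb 5 12:00 after T19 starts Feb 5 08:15 → overlap.
T11: starts Feb 5 09:45 before T19 ends Feb 5 10:15, and ends Feb 5 12:15 after T19 starts Feb 5 08:15 → overlap.
T12: starts Feb 5 14:00 at or after T19 ends Feb 5 10:15 → clear.
T13: starts Feb 5 19:30 at or after T19 ends Feb 5 10:15 → clear.
T14: starts Feb 6 03:30 at or after T19 ends Feb 5 10:15 → clear.
T15: starts Feb 6 07:45 at or after T19 ends Feb 5 10:15 → clear.
T17: starts Feb 6 10:00 at or after T19 ends Feb 5 10:15 → clear.
T16: starts Feb 6 11:00 at or after T19 ends Feb 5 10:15 → clear.
T18: starts Feb 6 17:45 at or after T19 ends Feb 5 10:15 → clear.
T19 overlaps T10, T11.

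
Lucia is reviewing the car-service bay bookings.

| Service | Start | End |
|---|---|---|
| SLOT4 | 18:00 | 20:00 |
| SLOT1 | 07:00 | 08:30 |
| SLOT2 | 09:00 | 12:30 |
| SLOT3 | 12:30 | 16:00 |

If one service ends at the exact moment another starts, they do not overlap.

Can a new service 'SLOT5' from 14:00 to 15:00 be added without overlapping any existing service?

No — it overlaps SLOT3

SLOT1: ends 08:30 at or before SLOT5 starts 14:00 → clear.
SLOT2: ends 12:30 at or before SLOT5 starts 14:00 → clear.
SLOT3: starts 12:30 before SLOT5 ends 15:00, and ends 16:00 after SLOT5 starts 14:00 → overlap.
SLOT4: starts 18:00 at or after SLOT5 ends 15:00 → clear.
SLOT5 overlaps SLOT3.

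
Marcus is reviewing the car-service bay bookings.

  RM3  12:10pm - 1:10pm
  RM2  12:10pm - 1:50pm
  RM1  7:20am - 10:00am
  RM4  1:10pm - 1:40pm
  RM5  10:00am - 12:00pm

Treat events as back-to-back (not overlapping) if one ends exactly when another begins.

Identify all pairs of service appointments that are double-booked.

RM2 & RM3, RM2 & RM4

Sorted by start: RM1, RM5, RM2, RM3, RM4.
RM5 starts exactly when RM1 ends (back-to-back, no overlap), so RM1 has no further overlaps.
RM2 starts after RM5 ends, so RM5 has no further overlaps.
RM3 starts before RM2 ends → RM2 and RM3 overlap.
RM4 starts before RM2 ends → RM2 and RM4 overlap.
RM4 starts exactly when RM3 ends (back-to-back, no overlap).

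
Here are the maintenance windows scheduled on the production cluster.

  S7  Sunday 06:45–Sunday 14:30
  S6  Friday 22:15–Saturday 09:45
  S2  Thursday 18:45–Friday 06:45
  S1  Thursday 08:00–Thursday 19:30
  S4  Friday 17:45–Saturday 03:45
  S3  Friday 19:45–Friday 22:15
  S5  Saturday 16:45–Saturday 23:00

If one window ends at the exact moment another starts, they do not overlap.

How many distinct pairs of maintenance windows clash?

Check each pair: they overlap iff neither finishes before the other starts.
Sorted by start: S1, S2, S4, S3, S6, S5, S7.
S2 starts before S1 ends → S1 and S2 overlap.
S4 starts after S1 ends; S1 is clear from here.
S4 starts after S2 ends; S2 is clear from here.
S3 starts before S4 ends → S4 and S3 overlap.
S6 starts before S4 ends → S4 and S6 overlap.
S5 starts after S4 ends; S4 is clear from here.
S6 starts exactly when S3 ends (back-to-back, no overlap); S3 is clear from here.
S5 starts after S6 ends; S6 is clear from here.
S7 starts after S5 ends.
Overlapping pairs: S1 & S2, S3 & S4, S4 & S6 — 3 in total.

3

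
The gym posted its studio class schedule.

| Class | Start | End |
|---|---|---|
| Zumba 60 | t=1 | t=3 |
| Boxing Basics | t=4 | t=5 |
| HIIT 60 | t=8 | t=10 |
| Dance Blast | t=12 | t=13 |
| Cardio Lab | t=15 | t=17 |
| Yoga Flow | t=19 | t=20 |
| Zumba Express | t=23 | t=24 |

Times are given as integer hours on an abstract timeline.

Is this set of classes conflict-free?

Two intervals overlap when each starts before the other ends.
Sorted by start: Zumba 60, Boxing Basics, HIIT 60, Dance Blast, Cardio Lab, Yoga Flow, Zumba Express.
Boxing Basics starts after Zumba 60 ends — done with Zumba 60.
HIIT 60 starts after Boxing Basics ends — done with Boxing Basics.
Dance Blast starts after HIIT 60 ends — done with HIIT 60.
Cardio Lab starts after Dance Blast ends — done with Dance Blast.
Yoga Flow starts after Cardio Lab ends — done with Cardio Lab.
Zumba Express starts after Yoga Flow ends.
Every pair is clear; the schedule has no overlaps.

Yes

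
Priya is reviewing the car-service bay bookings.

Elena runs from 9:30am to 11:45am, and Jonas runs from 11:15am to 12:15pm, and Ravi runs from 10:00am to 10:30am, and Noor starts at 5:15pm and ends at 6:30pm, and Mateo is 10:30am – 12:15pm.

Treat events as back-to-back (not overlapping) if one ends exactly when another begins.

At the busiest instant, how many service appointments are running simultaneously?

Sweep the timeline, counting +1 at each start and −1 at each end (ends before starts at a tie):
9:30am start Elena → 1
10:00am start Ravi → 2
10:30am end Ravi → 1
10:30am start Mateo → 2
11:15am start Jonas → 3
11:45am end Elena → 2
12:15pm end Jonas → 1
12:15pm end Mateo → 0
5:15pm start Noor → 1
6:30pm end Noor → 0
Peak is 3, at 11:15am (Elena, Jonas, Mateo).

3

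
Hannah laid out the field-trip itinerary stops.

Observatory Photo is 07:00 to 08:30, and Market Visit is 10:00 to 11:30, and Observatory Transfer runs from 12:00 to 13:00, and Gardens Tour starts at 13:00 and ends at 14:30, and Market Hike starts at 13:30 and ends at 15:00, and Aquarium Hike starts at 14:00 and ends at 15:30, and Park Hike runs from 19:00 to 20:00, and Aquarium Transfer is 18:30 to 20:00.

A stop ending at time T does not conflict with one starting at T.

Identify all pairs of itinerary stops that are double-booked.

Sorted by start: Observatory Photo, Market Visit, Observatory Transfer, Gardens Tour, Market Hike, Aquarium Hike, Aquarium Transfer, Park Hike.
Market Visit starts after Observatory Photo ends — done with Observatory Photo.
Observatory Transfer starts after Market Visit ends — done with Market Visit.
Gardens Tour starts exactly when Observatory Transfer ends (back-to-back, no overlap) — done with Observatory Transfer.
Market Hike starts before Gardens Tour ends → Gardens Tour and Market Hike overlap.
Aquarium Hike starts before Gardens Tour ends → Gardens Tour and Aquarium Hike overlap.
Aquarium Transfer starts after Gardens Tour ends — done with Gardens Tour.
Aquarium Hike starts before Market Hike ends → Market Hike and Aquarium Hike overlap.
Aquarium Transfer starts after Market Hike ends — done with Market Hike.
Aquarium Transfer starts after Aquarium Hike ends — done with Aquarium Hike.
Park Hike starts before Aquarium Transfer ends → Aquarium Transfer and Park Hike overlap.

Aquarium Hike & Gardens Tour, Aquarium Hike & Market Hike, Aquarium Transfer & Park Hike, Gardens Tour & Market Hike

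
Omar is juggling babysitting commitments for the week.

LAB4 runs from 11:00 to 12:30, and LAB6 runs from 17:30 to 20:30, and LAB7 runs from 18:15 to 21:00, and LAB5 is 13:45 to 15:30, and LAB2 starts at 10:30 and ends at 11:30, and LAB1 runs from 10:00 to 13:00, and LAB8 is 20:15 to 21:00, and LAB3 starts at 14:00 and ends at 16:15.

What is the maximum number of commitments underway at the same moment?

Sort all start/end points and keep a running count:
10:00 start LAB1 → 1
10:30 start LAB2 → 2
11:00 start LAB4 → 3
11:30 end LAB2 → 2
12:30 end LAB4 → 1
13:00 end LAB1 → 0
13:45 start LAB5 → 1
14:00 start LAB3 → 2
15:30 end LAB5 → 1
16:15 end LAB3 → 0
17:30 start LAB6 → 1
18:15 start LAB7 → 2
20:15 start LAB8 → 3
20:30 end LAB6 → 2
21:00 end LAB7 → 1
21:00 end LAB8 → 0
Peak is 3, at 11:00 (LAB1, LAB2, LAB4).

3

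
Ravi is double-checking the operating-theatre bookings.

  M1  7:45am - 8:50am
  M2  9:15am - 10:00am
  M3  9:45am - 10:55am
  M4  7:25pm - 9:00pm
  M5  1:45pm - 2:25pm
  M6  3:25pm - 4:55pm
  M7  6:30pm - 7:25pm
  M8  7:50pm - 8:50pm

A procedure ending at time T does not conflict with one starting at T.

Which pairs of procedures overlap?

Sorted by start: M1, M2, M3, M5, M6, M7, M4, M8.
M2 starts after M1 ends — done with M1.
M3 starts before M2 ends → M2 and M3 overlap.
M5 starts after M2 ends — done with M2.
M5 starts after M3 ends — done with M3.
M6 starts after M5 ends — done with M5.
M7 starts after M6 ends — done with M6.
M4 starts exactly when M7 ends (back-to-back, no overlap) — done with M7.
M8 starts before M4 ends → M4 and M8 overlap.

M2 & M3, M4 & M8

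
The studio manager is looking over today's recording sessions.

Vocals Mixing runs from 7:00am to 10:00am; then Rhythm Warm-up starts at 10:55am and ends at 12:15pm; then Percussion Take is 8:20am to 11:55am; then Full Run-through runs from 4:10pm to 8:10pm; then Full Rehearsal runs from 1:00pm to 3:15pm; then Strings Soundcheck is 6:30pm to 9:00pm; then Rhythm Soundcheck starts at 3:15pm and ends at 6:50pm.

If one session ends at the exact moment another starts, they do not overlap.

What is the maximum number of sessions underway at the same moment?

Sort all start/end points and keep a running count:
7:00am start Vocals Mixing → 1
8:20am start Percussion Take → 2
10:00am end Vocals Mixing → 1
10:55am start Rhythm Warm-up → 2
11:55am end Percussion Take → 1
12:15pm end Rhythm Warm-up → 0
1:00pm start Full Rehearsal → 1
3:15pm end Full Rehearsal → 0
3:15pm start Rhythm Soundcheck → 1
4:10pm start Full Run-through → 2
6:30pm start Strings Soundcheck → 3
6:50pm end Rhythm Soundcheck → 2
8:10pm end Full Run-through → 1
9:00pm end Strings Soundcheck → 0
Peak is 3, at 6:30pm (Full Run-through, Rhythm Soundcheck, Strings Soundcheck).

3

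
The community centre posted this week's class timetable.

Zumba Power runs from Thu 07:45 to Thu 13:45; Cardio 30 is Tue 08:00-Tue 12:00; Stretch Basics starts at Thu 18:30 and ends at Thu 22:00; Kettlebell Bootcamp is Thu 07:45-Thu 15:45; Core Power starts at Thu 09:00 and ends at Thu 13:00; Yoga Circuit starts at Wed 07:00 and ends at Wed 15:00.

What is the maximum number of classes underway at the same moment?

Walk through starts and ends in time order (an end at T is processed before a start at T):
Tue 08:00 start Cardio 30 → 1
Tue 12:00 end Cardio 30 → 0
Wed 07:00 start Yoga Circuit → 1
Wed 15:00 end Yoga Circuit → 0
Thu 07:45 start Kettlebell Bootcamp → 1
Thu 07:45 start Zumba Power → 2
Thu 09:00 start Core Power → 3
Thu 13:00 end Core Power → 2
Thu 13:45 end Zumba Power → 1
Thu 15:45 end Kettlebell Bootcamp → 0
Thu 18:30 start Stretch Basics → 1
Thu 22:00 end Stretch Basics → 0
Peak is 3, at Thu 09:00 (Core Power, Kettlebell Bootcamp, Zumba Power).

3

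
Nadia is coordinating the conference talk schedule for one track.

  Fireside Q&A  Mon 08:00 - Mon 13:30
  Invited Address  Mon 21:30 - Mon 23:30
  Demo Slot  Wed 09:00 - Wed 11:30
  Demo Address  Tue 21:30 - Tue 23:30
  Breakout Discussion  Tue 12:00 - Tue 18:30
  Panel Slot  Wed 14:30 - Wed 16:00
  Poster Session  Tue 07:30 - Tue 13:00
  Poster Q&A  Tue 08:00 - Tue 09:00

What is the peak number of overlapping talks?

2

Walk through starts and ends in time order (an end at T is processed before a start at T):
Mon 08:00 start Fireside Q&A → 1
Mon 13:30 end Fireside Q&A → 0
Mon 21:30 start Invited Address → 1
Mon 23:30 end Invited Address → 0
Tue 07:30 start Poster Session → 1
Tue 08:00 start Poster Q&A → 2
Tue 09:00 end Poster Q&A → 1
Tue 12:00 start Breakout Discussion → 2
Tue 13:00 end Poster Session → 1
Tue 18:30 end Breakout Discussion → 0
Tue 21:30 start Demo Address → 1
Tue 23:30 end Demo Address → 0
Wed 09:00 start Demo Slot → 1
Wed 11:30 end Demo Slot → 0
Wed 14:30 start Panel Slot → 1
Wed 16:00 end Panel Slot → 0
Peak is 2, at Tue 08:00 (Poster Q&A, Poster Session).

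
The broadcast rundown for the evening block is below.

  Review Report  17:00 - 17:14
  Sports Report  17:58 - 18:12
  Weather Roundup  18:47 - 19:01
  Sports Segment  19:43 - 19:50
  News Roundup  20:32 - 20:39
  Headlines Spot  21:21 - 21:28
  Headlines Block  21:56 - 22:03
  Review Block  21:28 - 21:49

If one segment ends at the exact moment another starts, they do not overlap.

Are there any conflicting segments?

Sorted by start: Review Report, Sports Report, Weather Roundup, Sports Segment, News Roundup, Headlines Spot, Review Block, Headlines Block.
Sports Report starts after Review Report ends, so nothing later overlaps Review Report either.
Weather Roundup starts after Sports Report ends, so nothing later overlaps Sports Report either.
Sports Segment starts after Weather Roundup ends, so nothing later overlaps Weather Roundup either.
News Roundup starts after Sports Segment ends, so nothing later overlaps Sports Segment either.
Headlines Spot starts after News Roundup ends, so nothing later overlaps News Roundup either.
Review Block starts exactly when Headlines Spot ends (back-to-back, no overlap), so nothing later overlaps Headlines Spot either.
Headlines Block starts after Review Block ends.
Every pair is clear; the schedule has no overlaps.

No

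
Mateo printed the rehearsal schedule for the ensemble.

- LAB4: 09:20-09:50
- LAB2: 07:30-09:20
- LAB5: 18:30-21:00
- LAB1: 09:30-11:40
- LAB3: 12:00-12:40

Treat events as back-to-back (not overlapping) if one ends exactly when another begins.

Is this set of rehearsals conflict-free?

Two intervals overlap when each starts before the other ends.
Sorted by start: LAB2, LAB4, LAB1, LAB3, LAB5.
LAB4 starts exactly when LAB2 ends (back-to-back, no overlap), so LAB2 has no further overlaps.
LAB1 starts before LAB4 ends → LAB4 and LAB1 overlap.
That's a conflict, so the schedule is not conflict-free.

No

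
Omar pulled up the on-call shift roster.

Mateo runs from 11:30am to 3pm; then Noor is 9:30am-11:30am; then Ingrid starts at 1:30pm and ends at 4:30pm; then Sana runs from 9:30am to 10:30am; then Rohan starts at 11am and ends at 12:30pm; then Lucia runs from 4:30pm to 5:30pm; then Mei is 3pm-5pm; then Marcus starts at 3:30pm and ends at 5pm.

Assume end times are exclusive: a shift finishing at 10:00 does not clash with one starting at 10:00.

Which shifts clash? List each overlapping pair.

Two intervals overlap when each starts before the other ends.
Sorted by start: Noor, Sana, Rohan, Mateo, Ingrid, Mei, Marcus, Lucia.
Sana starts before Noor ends → Noor and Sana overlap.
Rohan starts before Noor ends → Noor and Rohan overlap.
Mateo starts exactly when Noor ends (back-to-back, no overlap), so Noor has no further overlaps.
Rohan starts after Sana ends, so Sana has no further overlaps.
Mateo starts before Rohan ends → Rohan and Mateo overlap.
Ingrid starts after Rohan ends, so Rohan has no further overlaps.
Ingrid starts before Mateo ends → Mateo and Ingrid overlap.
Mei starts exactly when Mateo ends (back-to-back, no overlap), so Mateo has no further overlaps.
Mei starts before Ingrid ends → Ingrid and Mei overlap.
Marcus starts before Ingrid ends → Ingrid and Marcus overlap.
Lucia starts exactly when Ingrid ends (back-to-back, no overlap).
Marcus starts before Mei ends → Mei and Marcus overlap.
Lucia starts before Mei ends → Mei and Lucia overlap.
Lucia starts before Marcus ends → Marcus and Lucia overlap.

Ingrid & Marcus, Ingrid & Mateo, Ingrid & Mei, Lucia & Marcus, Lucia & Mei, Marcus & Mei, Mateo & Rohan, Noor & Rohan, Noor & Sana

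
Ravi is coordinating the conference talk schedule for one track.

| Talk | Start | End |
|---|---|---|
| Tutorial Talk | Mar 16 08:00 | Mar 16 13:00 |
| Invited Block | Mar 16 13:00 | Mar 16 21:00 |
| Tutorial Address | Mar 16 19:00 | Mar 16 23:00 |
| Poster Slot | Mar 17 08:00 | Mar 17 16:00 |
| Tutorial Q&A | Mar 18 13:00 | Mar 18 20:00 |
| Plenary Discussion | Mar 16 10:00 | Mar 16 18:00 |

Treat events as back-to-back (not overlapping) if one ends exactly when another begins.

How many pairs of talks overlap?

Two intervals overlap when each starts before the other ends.
Sorted by start: Tutorial Talk, Plenary Discussion, Invited Block, Tutorial Address, Poster Slot, Tutorial Q&A.
Plenary Discussion starts before Tutorial Talk ends → Tutorial Talk and Plenary Discussion overlap.
Invited Block starts exactly when Tutorial Talk ends (back-to-back, no overlap) — done with Tutorial Talk.
Invited Block starts before Plenary Discussion ends → Plenary Discussion and Invited Block overlap.
Tutorial Address starts after Plenary Discussion ends — done with Plenary Discussion.
Tutorial Address starts before Invited Block ends → Invited Block and Tutorial Address overlap.
Poster Slot starts after Invited Block ends — done with Invited Block.
Poster Slot starts after Tutorial Address ends — done with Tutorial Address.
Tutorial Q&A starts after Poster Slot ends.
Overlapping pairs: Invited Block & Plenary Discussion, Invited Block & Tutorial Address, Plenary Discussion & Tutorial Talk — 3 in total.

3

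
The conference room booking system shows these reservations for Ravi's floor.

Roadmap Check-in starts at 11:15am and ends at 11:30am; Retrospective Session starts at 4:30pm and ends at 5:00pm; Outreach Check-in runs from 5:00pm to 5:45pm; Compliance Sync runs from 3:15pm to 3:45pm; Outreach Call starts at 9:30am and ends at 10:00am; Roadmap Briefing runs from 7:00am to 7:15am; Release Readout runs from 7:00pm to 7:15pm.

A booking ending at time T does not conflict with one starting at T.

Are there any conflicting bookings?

No

Sorted by start: Roadmap Briefing, Outreach Call, Roadmap Check-in, Compliance Sync, Retrospective Session, Outreach Check-in, Release Readout.
Outreach Call starts after Roadmap Briefing ends, so Roadmap Briefing has no further overlaps.
Roadmap Check-in starts after Outreach Call ends, so Outreach Call has no further overlaps.
Compliance Sync starts after Roadmap Check-in ends, so Roadmap Check-in has no further overlaps.
Retrospective Session starts after Compliance Sync ends, so Compliance Sync has no further overlaps.
Outreach Check-in starts exactly when Retrospective Session ends (back-to-back, no overlap), so Retrospective Session has no further overlaps.
Release Readout starts after Outreach Check-in ends.
Every pair is clear; the schedule has no overlaps.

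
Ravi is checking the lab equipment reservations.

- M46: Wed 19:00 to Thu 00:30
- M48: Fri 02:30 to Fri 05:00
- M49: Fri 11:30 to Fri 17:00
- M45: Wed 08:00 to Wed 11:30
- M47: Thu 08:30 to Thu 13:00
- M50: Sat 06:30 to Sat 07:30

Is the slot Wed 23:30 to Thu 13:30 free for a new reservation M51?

M45: ends Wed 11:30 at or before M51 starts Wed 23:30 → clear.
M46: starts Wed 19:00 before M51 ends Thu 13:30, and ends Thu 00:30 after M51 starts Wed 23:30 → overlap.
M47: starts Thu 08:30 before M51 ends Thu 13:30, and ends Thu 13:00 after M51 starts Wed 23:30 → overlap.
M48: starts Fri 02:30 at or after M51 ends Thu 13:30 → clear.
M49: starts Fri 11:30 at or after M51 ends Thu 13:30 → clear.
M50: starts Sat 06:30 at or after M51 ends Thu 13:30 → clear.
M51 overlaps M46, M47.

No — it overlaps M46, M47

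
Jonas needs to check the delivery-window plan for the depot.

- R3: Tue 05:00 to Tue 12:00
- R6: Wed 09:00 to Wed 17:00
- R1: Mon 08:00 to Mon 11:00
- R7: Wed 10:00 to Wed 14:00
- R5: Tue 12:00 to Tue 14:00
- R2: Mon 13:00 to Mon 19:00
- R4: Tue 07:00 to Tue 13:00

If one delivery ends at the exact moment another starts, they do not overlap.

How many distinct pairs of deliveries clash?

Check each pair: they overlap iff neither finishes before the other starts.
Sorted by start: R1, R2, R3, R4, R5, R6, R7.
R2 starts after R1 ends — done with R1.
R3 starts after R2 ends — done with R2.
R4 starts before R3 ends → R3 and R4 overlap.
R5 starts exactly when R3 ends (back-to-back, no overlap) — done with R3.
R5 starts before R4 ends → R4 and R5 overlap.
R6 starts after R4 ends — done with R4.
R6 starts after R5 ends — done with R5.
R7 starts before R6 ends → R6 and R7 overlap.
Overlapping pairs: R3 & R4, R4 & R5, R6 & R7 — 3 in total.

3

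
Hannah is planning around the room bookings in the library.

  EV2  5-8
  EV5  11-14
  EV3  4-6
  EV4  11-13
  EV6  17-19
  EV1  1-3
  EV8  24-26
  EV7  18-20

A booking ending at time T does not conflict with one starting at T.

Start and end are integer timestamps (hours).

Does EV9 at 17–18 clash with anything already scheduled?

EV1: ends 3 at or before EV9 starts 17 → clear.
EV3: ends 6 at or before EV9 starts 17 → clear.
EV2: ends 8 at or before EV9 starts 17 → clear.
EV4: ends 13 at or before EV9 starts 17 → clear.
EV5: ends 14 at or before EV9 starts 17 → clear.
EV6: starts 17 before EV9 ends 18, and ends 19 after EV9 starts 17 → overlap.
EV7: starts 18 at or after EV9 ends 18 → clear.
EV8: starts 24 at or after EV9 ends 18 → clear.
EV9 overlaps EV6.

Yes — it overlaps EV6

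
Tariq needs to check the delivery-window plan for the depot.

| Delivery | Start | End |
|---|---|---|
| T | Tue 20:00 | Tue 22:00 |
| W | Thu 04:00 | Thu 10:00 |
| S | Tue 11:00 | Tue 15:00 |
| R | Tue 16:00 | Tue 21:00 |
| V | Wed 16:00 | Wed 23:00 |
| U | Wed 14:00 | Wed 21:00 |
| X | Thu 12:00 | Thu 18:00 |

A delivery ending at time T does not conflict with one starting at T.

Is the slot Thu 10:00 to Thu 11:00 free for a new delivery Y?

Yes — the slot is free

S: ends Tue 15:00 at or before Y starts Thu 10:00 → clear.
R: ends Tue 21:00 at or before Y starts Thu 10:00 → clear.
T: ends Tue 22:00 at or before Y starts Thu 10:00 → clear.
U: ends Wed 21:00 at or before Y starts Thu 10:00 → clear.
V: ends Wed 23:00 at or before Y starts Thu 10:00 → clear.
W: ends Thu 10:00 at or before Y starts Thu 10:00 → clear.
X: starts Thu 12:00 at or after Y ends Thu 11:00 → clear.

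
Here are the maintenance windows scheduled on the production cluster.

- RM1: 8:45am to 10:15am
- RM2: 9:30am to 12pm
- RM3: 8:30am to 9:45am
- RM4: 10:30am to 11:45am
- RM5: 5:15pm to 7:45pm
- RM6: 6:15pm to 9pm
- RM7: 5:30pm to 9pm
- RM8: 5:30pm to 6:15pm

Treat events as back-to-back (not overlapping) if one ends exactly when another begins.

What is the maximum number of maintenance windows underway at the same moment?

Walk through starts and ends in time order (an end at T is processed before a start at T):
8:30am start RM3 → 1
8:45am start RM1 → 2
9:30am start RM2 → 3
9:45am end RM3 → 2
10:15am end RM1 → 1
10:30am start RM4 → 2
11:45am end RM4 → 1
12pm end RM2 → 0
5:15pm start RM5 → 1
5:30pm start RM7 → 2
5:30pm start RM8 → 3
6:15pm end RM8 → 2
6:15pm start RM6 → 3
7:45pm end RM5 → 2
9pm end RM6 → 1
9pm end RM7 → 0
Peak is 3, at 9:30am (RM1, RM2, RM3).

3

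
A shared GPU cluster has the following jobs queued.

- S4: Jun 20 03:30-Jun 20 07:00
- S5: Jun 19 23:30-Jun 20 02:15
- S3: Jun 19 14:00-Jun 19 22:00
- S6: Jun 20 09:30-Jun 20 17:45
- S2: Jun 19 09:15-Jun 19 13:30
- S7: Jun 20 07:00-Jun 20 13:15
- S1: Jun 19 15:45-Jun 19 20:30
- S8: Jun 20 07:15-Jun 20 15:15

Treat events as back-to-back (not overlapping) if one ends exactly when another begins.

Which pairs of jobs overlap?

Sorted by start: S2, S3, S1, S5, S4, S7, S8, S6.
S3 starts after S2 ends, so S2 has no further overlaps.
S1 starts before S3 ends → S3 and S1 overlap.
S5 starts after S3 ends, so S3 has no further overlaps.
S5 starts after S1 ends, so S1 has no further overlaps.
S4 starts after S5 ends, so S5 has no further overlaps.
S7 starts exactly when S4 ends (back-to-back, no overlap), so S4 has no further overlaps.
S8 starts before S7 ends → S7 and S8 overlap.
S6 starts before S7 ends → S7 and S6 overlap.
S6 starts before S8 ends → S8 and S6 overlap.

S1 & S3, S6 & S7, S6 & S8, S7 & S8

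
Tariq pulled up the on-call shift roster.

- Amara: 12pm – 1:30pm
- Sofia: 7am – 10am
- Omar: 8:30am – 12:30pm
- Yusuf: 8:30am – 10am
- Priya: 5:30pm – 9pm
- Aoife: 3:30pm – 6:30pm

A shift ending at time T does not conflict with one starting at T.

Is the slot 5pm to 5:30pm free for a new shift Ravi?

Sofia: ends 10am at or before Ravi starts 5pm → clear.
Omar: ends 12:30pm at or before Ravi starts 5pm → clear.
Yusuf: ends 10am at or before Ravi starts 5pm → clear.
Amara: ends 1:30pm at or before Ravi starts 5pm → clear.
Aoife: starts 3:30pm before Ravi ends 5:30pm, and ends 6:30pm after Ravi starts 5pm → overlap.
Priya: starts 5:30pm at or after Ravi ends 5:30pm → clear.
Ravi overlaps Aoife.

No — it overlaps Aoife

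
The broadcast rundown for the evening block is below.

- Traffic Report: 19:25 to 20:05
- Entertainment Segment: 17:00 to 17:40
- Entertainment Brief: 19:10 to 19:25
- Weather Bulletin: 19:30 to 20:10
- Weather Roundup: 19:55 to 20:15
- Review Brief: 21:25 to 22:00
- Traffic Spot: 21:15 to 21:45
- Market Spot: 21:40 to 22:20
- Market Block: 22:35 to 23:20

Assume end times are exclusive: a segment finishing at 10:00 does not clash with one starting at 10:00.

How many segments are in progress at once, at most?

3

Sort all start/end points and keep a running count:
17:00 start Entertainment Segment → 1
17:40 end Entertainment Segment → 0
19:10 start Entertainment Brief → 1
19:25 end Entertainment Brief → 0
19:25 start Traffic Report → 1
19:30 start Weather Bulletin → 2
19:55 start Weather Roundup → 3
20:05 end Traffic Report → 2
20:10 end Weather Bulletin → 1
20:15 end Weather Roundup → 0
21:15 start Traffic Spot → 1
21:25 start Review Brief → 2
21:40 start Market Spot → 3
21:45 end Traffic Spot → 2
22:00 end Review Brief → 1
22:20 end Market Spot → 0
22:35 start Market Block → 1
23:20 end Market Block → 0
Peak is 3, at 19:55 (Traffic Report, Weather Bulletin, Weather Roundup).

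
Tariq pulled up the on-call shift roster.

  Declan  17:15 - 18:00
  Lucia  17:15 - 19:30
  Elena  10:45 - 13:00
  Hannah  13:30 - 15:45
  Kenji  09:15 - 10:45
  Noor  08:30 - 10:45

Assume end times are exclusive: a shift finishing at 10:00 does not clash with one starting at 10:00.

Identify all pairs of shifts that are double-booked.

Sorted by start: Noor, Kenji, Elena, Hannah, Lucia, Declan.
Kenji starts before Noor ends → Noor and Kenji overlap.
Elena starts exactly when Noor ends (back-to-back, no overlap) — done with Noor.
Elena starts exactly when Kenji ends (back-to-back, no overlap) — done with Kenji.
Hannah starts after Elena ends — done with Elena.
Lucia starts after Hannah ends — done with Hannah.
Declan starts before Lucia ends → Lucia and Declan overlap.

Declan & Lucia, Kenji & Noor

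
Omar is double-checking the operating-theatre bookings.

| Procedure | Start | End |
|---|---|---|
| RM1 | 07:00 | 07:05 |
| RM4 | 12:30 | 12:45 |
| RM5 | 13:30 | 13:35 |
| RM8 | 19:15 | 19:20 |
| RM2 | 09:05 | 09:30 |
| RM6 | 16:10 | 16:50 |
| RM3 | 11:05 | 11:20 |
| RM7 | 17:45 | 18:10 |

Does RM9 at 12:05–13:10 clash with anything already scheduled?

RM1: ends 07:05 at or before RM9 starts 12:05 → clear.
RM2: ends 09:30 at or before RM9 starts 12:05 → clear.
RM3: ends 11:20 at or before RM9 starts 12:05 → clear.
RM4: starts 12:30 before RM9 ends 13:10, and ends 12:45 after RM9 starts 12:05 → overlap.
RM5: starts 13:30 at or after RM9 ends 13:10 → clear.
RM6: starts 16:10 at or after RM9 ends 13:10 → clear.
RM7: starts 17:45 at or after RM9 ends 13:10 → clear.
RM8: starts 19:15 at or after RM9 ends 13:10 → clear.
RM9 overlaps RM4.

Yes — it overlaps RM4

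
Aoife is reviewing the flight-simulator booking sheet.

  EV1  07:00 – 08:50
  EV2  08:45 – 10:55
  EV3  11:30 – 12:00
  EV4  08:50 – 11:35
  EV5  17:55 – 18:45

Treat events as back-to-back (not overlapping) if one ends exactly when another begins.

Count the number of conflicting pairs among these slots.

Sorted by start: EV1, EV2, EV4, EV3, EV5.
EV2 starts before EV1 ends → EV1 and EV2 overlap.
EV4 starts exactly when EV1 ends (back-to-back, no overlap) — done with EV1.
EV4 starts before EV2 ends → EV2 and EV4 overlap.
EV3 starts after EV2 ends — done with EV2.
EV3 starts before EV4 ends → EV4 and EV3 overlap.
EV5 starts after EV4 ends.
EV5 starts after EV3 ends.
Overlapping pairs: EV1 & EV2, EV2 & EV4, EV3 & EV4 — 3 in total.

3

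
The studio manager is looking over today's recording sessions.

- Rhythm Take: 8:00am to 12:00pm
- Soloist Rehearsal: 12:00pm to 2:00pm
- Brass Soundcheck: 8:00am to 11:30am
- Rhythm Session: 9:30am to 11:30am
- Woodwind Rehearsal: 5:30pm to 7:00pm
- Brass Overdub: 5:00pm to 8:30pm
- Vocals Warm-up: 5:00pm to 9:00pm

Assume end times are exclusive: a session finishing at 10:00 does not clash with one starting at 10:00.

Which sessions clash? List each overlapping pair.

Sorted by start: Rhythm Take, Brass Soundcheck, Rhythm Session, Soloist Rehearsal, Brass Overdub, Vocals Warm-up, Woodwind Rehearsal.
Brass Soundcheck starts before Rhythm Take ends → Rhythm Take and Brass Soundcheck overlap.
Rhythm Session starts before Rhythm Take ends → Rhythm Take and Rhythm Session overlap.
Soloist Rehearsal starts exactly when Rhythm Take ends (back-to-back, no overlap); Rhythm Take is clear from here.
Rhythm Session starts before Brass Soundcheck ends → Brass Soundcheck and Rhythm Session overlap.
Soloist Rehearsal starts after Brass Soundcheck ends; Brass Soundcheck is clear from here.
Soloist Rehearsal starts after Rhythm Session ends; Rhythm Session is clear from here.
Brass Overdub starts after Soloist Rehearsal ends; Soloist Rehearsal is clear from here.
Vocals Warm-up starts before Brass Overdub ends → Brass Overdub and Vocals Warm-up overlap.
Woodwind Rehearsal starts before Brass Overdub ends → Brass Overdub and Woodwind Rehearsal overlap.
Woodwind Rehearsal starts before Vocals Warm-up ends → Vocals Warm-up and Woodwind Rehearsal overlap.

Brass Overdub & Vocals Warm-up, Brass Overdub & Woodwind Rehearsal, Brass Soundcheck & Rhythm Session, Brass Soundcheck & Rhythm Take, Rhythm Session & Rhythm Take, Vocals Warm-up & Woodwind Rehearsal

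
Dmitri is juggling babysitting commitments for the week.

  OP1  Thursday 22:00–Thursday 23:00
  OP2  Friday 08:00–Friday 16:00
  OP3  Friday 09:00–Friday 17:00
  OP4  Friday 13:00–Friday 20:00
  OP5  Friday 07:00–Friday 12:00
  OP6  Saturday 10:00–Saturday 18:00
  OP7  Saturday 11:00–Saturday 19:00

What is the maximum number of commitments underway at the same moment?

3

Sweep the timeline, counting +1 at each start and −1 at each end (ends before starts at a tie):
Thursday 22:00 start OP1 → 1
Thursday 23:00 end OP1 → 0
Friday 07:00 start OP5 → 1
Friday 08:00 start OP2 → 2
Friday 09:00 start OP3 → 3
Friday 12:00 end OP5 → 2
Friday 13:00 start OP4 → 3
Friday 16:00 end OP2 → 2
Friday 17:00 end OP3 → 1
Friday 20:00 end OP4 → 0
Saturday 10:00 start OP6 → 1
Saturday 11:00 start OP7 → 2
Saturday 18:00 end OP6 → 1
Saturday 19:00 end OP7 → 0
Peak is 3, at Friday 09:00 (OP2, OP3, OP5).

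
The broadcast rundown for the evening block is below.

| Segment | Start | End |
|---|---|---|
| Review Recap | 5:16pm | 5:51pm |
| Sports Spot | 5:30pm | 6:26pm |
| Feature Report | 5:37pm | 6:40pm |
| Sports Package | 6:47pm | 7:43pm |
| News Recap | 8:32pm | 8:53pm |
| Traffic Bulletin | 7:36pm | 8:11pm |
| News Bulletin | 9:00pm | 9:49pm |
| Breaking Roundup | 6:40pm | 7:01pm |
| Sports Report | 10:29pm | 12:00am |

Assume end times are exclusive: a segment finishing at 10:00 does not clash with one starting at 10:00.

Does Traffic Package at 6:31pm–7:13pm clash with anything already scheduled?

Yes — it overlaps Breaking Roundup, Feature Report, Sports Package

Review Recap: ends 5:51pm at or before Traffic Package starts 6:31pm → clear.
Sports Spot: ends 6:26pm at or before Traffic Package starts 6:31pm → clear.
Feature Report: starts 5:37pm before Traffic Package ends 7:13pm, and ends 6:40pm after Traffic Package starts 6:31pm → overlap.
Breaking Roundup: starts 6:40pm before Traffic Package ends 7:13pm, and ends 7:01pm after Traffic Package starts 6:31pm → overlap.
Sports Package: starts 6:47pm before Traffic Package ends 7:13pm, and ends 7:43pm after Traffic Package starts 6:31pm → overlap.
Traffic Bulletin: starts 7:36pm at or after Traffic Package ends 7:13pm → clear.
News Recap: starts 8:32pm at or after Traffic Package ends 7:13pm → clear.
News Bulletin: starts 9:00pm at or after Traffic Package ends 7:13pm → clear.
Sports Report: starts 10:29pm at or after Traffic Package ends 7:13pm → clear.
Traffic Package overlaps Feature Report, Sports Package, Breaking Roundup.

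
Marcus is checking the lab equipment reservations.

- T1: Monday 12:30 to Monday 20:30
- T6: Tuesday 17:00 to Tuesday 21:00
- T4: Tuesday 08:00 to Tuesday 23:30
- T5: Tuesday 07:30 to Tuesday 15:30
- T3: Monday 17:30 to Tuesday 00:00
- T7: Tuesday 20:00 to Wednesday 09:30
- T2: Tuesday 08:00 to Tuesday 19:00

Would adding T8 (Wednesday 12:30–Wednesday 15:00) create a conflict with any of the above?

No — it doesn't clash with anything

T1: ends Monday 20:30 at or before T8 starts Wednesday 12:30 → clear.
T3: ends Tuesday 00:00 at or before T8 starts Wednesday 12:30 → clear.
T5: ends Tuesday 15:30 at or before T8 starts Wednesday 12:30 → clear.
T2: ends Tuesday 19:00 at or before T8 starts Wednesday 12:30 → clear.
T4: ends Tuesday 23:30 at or before T8 starts Wednesday 12:30 → clear.
T6: ends Tuesday 21:00 at or before T8 starts Wednesday 12:30 → clear.
T7: ends Wednesday 09:30 at or before T8 starts Wednesday 12:30 → clear.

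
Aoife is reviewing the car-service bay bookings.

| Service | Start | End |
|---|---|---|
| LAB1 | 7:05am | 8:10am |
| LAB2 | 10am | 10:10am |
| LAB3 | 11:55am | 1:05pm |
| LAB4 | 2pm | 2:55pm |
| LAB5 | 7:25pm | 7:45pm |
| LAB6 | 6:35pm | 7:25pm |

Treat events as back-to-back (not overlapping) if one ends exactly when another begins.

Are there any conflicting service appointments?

Check each pair: they overlap iff neither finishes before the other starts.
Sorted by start: LAB1, LAB2, LAB3, LAB4, LAB6, LAB5.
LAB2 starts after LAB1 ends; LAB1 is clear from here.
LAB3 starts after LAB2 ends; LAB2 is clear from here.
LAB4 starts after LAB3 ends; LAB3 is clear from here.
LAB6 starts after LAB4 ends; LAB4 is clear from here.
LAB5 starts exactly when LAB6 ends (back-to-back, no overlap).
Every pair is clear; the schedule has no overlaps.

No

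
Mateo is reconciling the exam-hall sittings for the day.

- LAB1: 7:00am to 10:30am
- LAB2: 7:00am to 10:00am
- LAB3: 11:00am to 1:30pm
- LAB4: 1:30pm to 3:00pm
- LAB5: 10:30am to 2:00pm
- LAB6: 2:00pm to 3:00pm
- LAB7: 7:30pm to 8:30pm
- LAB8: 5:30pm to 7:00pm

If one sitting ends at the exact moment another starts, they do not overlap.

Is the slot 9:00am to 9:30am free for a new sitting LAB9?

LAB1: starts 7:00am before LAB9 ends 9:30am, and ends 10:30am after LAB9 starts 9:00am → overlap.
LAB2: starts 7:00am before LAB9 ends 9:30am, and ends 10:00am after LAB9 starts 9:00am → overlap.
LAB5: starts 10:30am at or after LAB9 ends 9:30am → clear.
LAB3: starts 11:00am at or after LAB9 ends 9:30am → clear.
LAB4: starts 1:30pm at or after LAB9 ends 9:30am → clear.
LAB6: starts 2:00pm at or after LAB9 ends 9:30am → clear.
LAB8: starts 5:30pm at or after LAB9 ends 9:30am → clear.
LAB7: starts 7:30pm at or after LAB9 ends 9:30am → clear.
LAB9 overlaps LAB1, LAB2.

No — it overlaps LAB1, LAB2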